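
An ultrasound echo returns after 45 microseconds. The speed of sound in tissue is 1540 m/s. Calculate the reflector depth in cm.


depth = c * t / 2
t = 45 us = 4.5000e-05 s
depth = 1540 * 4.5000e-05 / 2
depth = 0.03465 m = 3.465 cm


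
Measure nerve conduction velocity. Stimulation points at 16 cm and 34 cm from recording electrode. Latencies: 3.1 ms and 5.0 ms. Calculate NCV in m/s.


Distance = (34 - 16) / 100 = 0.18 m
dt = (5.0 - 3.1) / 1000 = 0.0019 s
NCV = dist / dt = 94.74 m/s


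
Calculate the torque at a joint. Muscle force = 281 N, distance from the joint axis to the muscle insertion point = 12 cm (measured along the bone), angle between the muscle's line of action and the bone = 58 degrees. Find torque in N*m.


Torque = F * d * sin(theta)   (moment arm = d*sin(theta))
d = 12 cm = 0.12 m
Torque = 281 * 0.12 * sin(58)
Torque = 28.6 N*m


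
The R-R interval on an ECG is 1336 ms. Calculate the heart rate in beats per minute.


HR = 60 / RR_interval(s)
RR = 1336 ms = 1.336 s
HR = 60 / 1.336 = 44.91 bpm


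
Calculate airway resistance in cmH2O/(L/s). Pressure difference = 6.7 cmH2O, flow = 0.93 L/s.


R = dP / flow
R = 6.7 / 0.93
R = 7.204 cmH2O/(L/s)


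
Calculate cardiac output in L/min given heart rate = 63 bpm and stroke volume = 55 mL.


CO = HR * SV
CO = 63 * 55 / 1000
CO = 3.465 L/min


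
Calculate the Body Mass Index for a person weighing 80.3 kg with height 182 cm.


BMI = weight / height^2
height = 182 cm = 1.82 m
BMI = 80.3 / 1.82^2
BMI = 24.24 kg/m^2


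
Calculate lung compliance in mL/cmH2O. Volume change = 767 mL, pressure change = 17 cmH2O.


C = dV / dP
C = 767 / 17
C = 45.12 mL/cmH2O


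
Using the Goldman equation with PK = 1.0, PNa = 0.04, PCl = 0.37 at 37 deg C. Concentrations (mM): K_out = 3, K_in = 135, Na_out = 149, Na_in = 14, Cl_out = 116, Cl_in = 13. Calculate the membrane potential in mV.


Vm = (RT/F)*ln((PK*Ko + PNa*Nao + PCl*Cli)/(PK*Ki + PNa*Nai + PCl*Clo))
Numer = 13.77, Denom = 178.48
Vm = -68.47 mV


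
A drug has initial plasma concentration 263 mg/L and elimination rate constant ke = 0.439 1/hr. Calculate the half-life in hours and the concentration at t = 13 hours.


t_half = ln(2) / ke = 0.693147 / 0.439 = 1.579 hr
C(t) = C0 * exp(-ke*t) = 263 * exp(-0.439*13)
C(13) = 0.8739 mg/L


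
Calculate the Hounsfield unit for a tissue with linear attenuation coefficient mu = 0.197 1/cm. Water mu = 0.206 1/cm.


HU = ((mu_tissue - mu_water) / mu_water) * 1000
HU = ((0.197 - 0.206) / 0.206) * 1000
HU = -43.69


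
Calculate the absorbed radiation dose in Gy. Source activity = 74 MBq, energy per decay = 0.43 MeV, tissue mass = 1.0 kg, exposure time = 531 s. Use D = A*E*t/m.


A = 74 MBq = 7.4000e+07 Bq
E = 0.43 MeV = 6.8886e-14 J
D = A*E*t/m = 7.4000e+07*6.8886e-14*531/1.0
D = 0.002707 Gy


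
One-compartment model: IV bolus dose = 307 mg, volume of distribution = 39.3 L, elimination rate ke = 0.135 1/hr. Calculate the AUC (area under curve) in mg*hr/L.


C0 = Dose/Vd = 307/39.3 = 7.8117 mg/L
AUC = C0/ke = 7.8117/0.135
AUC = 57.86 mg*hr/L


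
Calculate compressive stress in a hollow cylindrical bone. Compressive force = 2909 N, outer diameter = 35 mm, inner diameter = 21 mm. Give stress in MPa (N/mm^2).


A = pi*(r_o^2 - r_i^2)
r_o = 17.5 mm, r_i = 10.5 mm
A = 615.752 mm^2
sigma = F/A = 2909 / 615.752
sigma = 4.724 MPa


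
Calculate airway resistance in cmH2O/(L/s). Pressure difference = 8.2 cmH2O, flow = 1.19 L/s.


R = dP / flow
R = 8.2 / 1.19
R = 6.891 cmH2O/(L/s)


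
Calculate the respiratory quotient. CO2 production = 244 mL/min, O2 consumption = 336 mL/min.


RQ = VCO2 / VO2
RQ = 244 / 336
RQ = 0.7262


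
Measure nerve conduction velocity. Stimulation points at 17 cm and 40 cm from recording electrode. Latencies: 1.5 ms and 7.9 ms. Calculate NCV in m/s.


Distance = (40 - 17) / 100 = 0.23 m
dt = (7.9 - 1.5) / 1000 = 0.0064 s
NCV = dist / dt = 35.94 m/s


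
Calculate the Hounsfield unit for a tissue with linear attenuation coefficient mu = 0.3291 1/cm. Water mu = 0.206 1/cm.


HU = ((mu_tissue - mu_water) / mu_water) * 1000
HU = ((0.3291 - 0.206) / 0.206) * 1000
HU = 597.6


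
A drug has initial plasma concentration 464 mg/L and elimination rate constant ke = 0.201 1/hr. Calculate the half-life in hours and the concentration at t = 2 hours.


t_half = ln(2) / ke = 0.693147 / 0.201 = 3.448 hr
C(t) = C0 * exp(-ke*t) = 464 * exp(-0.201*2)
C(2) = 310.4 mg/L


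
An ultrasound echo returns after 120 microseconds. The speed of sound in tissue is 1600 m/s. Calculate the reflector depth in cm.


depth = c * t / 2
t = 120 us = 1.2000e-04 s
depth = 1600 * 1.2000e-04 / 2
depth = 0.096 m = 9.6 cm


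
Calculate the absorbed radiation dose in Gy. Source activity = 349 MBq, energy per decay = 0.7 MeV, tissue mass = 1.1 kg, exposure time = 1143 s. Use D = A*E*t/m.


A = 349 MBq = 3.4900e+08 Bq
E = 0.7 MeV = 1.1214e-13 J
D = A*E*t/m = 3.4900e+08*1.1214e-13*1143/1.1
D = 0.04067 Gy


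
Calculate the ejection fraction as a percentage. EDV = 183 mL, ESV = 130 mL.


SV = EDV - ESV = 183 - 130 = 53 mL
EF = SV/EDV * 100 = 53/183 * 100
EF = 28.96%


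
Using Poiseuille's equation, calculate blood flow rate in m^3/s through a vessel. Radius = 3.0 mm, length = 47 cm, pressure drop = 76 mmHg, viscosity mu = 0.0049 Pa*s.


Q = pi*r^4*dP / (8*mu*L)
r = 0.003 m, L = 0.47 m
dP = 76 mmHg = 10132.472 Pa
Q = 1.3995e-04 m^3/s


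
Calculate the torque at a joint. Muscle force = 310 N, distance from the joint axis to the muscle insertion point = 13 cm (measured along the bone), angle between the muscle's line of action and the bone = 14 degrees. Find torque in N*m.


Torque = F * d * sin(theta)   (moment arm = d*sin(theta))
d = 13 cm = 0.13 m
Torque = 310 * 0.13 * sin(14)
Torque = 9.749 N*m


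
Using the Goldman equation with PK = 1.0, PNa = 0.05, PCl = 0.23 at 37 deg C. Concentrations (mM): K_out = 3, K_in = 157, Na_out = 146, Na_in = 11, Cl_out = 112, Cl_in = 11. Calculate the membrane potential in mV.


Vm = (RT/F)*ln((PK*Ko + PNa*Nao + PCl*Cli)/(PK*Ki + PNa*Nai + PCl*Clo))
Numer = 12.83, Denom = 183.31
Vm = -71.07 mV


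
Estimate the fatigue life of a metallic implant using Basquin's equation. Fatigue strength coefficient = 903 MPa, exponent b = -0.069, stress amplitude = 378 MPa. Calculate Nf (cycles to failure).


sigma_a = sigma_f' * (2Nf)^b
2Nf = (sigma_a/sigma_f')^(1/b)
2Nf = (378/903)^(1/-0.069)
2Nf = 302761.56
Nf = 1.514e+05


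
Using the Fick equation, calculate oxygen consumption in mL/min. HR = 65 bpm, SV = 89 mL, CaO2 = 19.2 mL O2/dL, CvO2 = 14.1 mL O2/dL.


CO = HR*SV = 65*89/1000 = 5.785 L/min
a-v O2 diff = 19.2 - 14.1 = 5.1 mL/dL
VO2 = CO * (CaO2-CvO2) * 10 dL/L
VO2 = 5.785 * 5.1 * 10
VO2 = 295 mL/min


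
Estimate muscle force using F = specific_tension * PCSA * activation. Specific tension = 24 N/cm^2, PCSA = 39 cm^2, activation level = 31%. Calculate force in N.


F = sigma * PCSA * activation
F = 24 * 39 * 0.31
F = 290.2 N


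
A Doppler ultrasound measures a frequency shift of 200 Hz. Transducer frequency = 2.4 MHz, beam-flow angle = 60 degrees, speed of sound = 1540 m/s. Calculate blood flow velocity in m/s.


v = fd * c / (2 * f0 * cos(theta))
v = 200 * 1540 / (2 * 2.4000e+06 * cos(60))
v = 0.1283 m/s


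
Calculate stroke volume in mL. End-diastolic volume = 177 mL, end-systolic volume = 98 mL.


SV = EDV - ESV
SV = 177 - 98
SV = 79 mL


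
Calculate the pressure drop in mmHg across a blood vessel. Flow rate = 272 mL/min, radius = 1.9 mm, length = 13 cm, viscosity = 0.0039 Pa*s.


dP = 8*mu*L*Q / (pi*r^4)
Q = 272 mL/min = 4.53333e-06 m^3/s
dP = 449.108 Pa = 449.108 / 133.322 mmHg = 3.369 mmHg


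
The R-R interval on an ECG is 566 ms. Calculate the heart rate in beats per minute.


HR = 60 / RR_interval(s)
RR = 566 ms = 0.566 s
HR = 60 / 0.566 = 106 bpm


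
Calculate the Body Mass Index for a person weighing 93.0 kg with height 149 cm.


BMI = weight / height^2
height = 149 cm = 1.49 m
BMI = 93.0 / 1.49^2
BMI = 41.89 kg/m^2


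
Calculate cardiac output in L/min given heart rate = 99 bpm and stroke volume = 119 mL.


CO = HR * SV
CO = 99 * 119 / 1000
CO = 11.78 L/min


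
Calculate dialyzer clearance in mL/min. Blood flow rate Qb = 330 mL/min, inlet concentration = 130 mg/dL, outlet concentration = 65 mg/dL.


K = Qb * (Cb_in - Cb_out) / Cb_in
K = 330 * (130 - 65) / 130
K = 165 mL/min


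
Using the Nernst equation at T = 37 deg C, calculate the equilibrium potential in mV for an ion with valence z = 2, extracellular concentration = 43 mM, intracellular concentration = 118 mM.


E = (RT/(zF)) * ln(C_out/C_in)
T = 37 + 273.15 = 310.15 K
E = (8.314 * 310.15 / (2 * 96485)) * ln(43/118)
E = -13.49 mV


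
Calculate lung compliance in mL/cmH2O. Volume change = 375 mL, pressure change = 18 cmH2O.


C = dV / dP
C = 375 / 18
C = 20.83 mL/cmH2O


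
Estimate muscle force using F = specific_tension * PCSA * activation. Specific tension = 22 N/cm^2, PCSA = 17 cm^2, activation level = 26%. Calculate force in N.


F = sigma * PCSA * activation
F = 22 * 17 * 0.26
F = 97.24 N


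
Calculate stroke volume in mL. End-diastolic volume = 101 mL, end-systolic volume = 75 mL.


SV = EDV - ESV
SV = 101 - 75
SV = 26 mL


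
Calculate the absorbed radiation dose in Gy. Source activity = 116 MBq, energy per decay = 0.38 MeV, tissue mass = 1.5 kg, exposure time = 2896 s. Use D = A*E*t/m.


A = 116 MBq = 1.1600e+08 Bq
E = 0.38 MeV = 6.0876e-14 J
D = A*E*t/m = 1.1600e+08*6.0876e-14*2896/1.5
D = 0.01363 Gy


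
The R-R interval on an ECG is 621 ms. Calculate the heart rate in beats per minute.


HR = 60 / RR_interval(s)
RR = 621 ms = 0.621 s
HR = 60 / 0.621 = 96.62 bpm


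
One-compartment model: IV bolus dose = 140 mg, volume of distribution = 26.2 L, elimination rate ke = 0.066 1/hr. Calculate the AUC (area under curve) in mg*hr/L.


C0 = Dose/Vd = 140/26.2 = 5.34351 mg/L
AUC = C0/ke = 5.34351/0.066
AUC = 80.96 mg*hr/L


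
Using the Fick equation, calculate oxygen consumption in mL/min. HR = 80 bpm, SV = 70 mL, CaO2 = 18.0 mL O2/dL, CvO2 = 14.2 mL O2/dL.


CO = HR*SV = 80*70/1000 = 5.6 L/min
a-v O2 diff = 18.0 - 14.2 = 3.8 mL/dL
VO2 = CO * (CaO2-CvO2) * 10 dL/L
VO2 = 5.6 * 3.8 * 10
VO2 = 212.8 mL/min


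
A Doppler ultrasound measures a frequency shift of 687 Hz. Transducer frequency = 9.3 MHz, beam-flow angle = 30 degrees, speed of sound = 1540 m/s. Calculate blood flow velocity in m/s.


v = fd * c / (2 * f0 * cos(theta))
v = 687 * 1540 / (2 * 9.3000e+06 * cos(30))
v = 0.06568 m/s


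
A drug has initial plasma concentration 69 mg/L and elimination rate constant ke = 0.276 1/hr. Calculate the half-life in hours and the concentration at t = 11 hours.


t_half = ln(2) / ke = 0.693147 / 0.276 = 2.511 hr
C(t) = C0 * exp(-ke*t) = 69 * exp(-0.276*11)
C(11) = 3.314 mg/L


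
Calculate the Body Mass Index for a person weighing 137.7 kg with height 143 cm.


BMI = weight / height^2
height = 143 cm = 1.43 m
BMI = 137.7 / 1.43^2
BMI = 67.34 kg/m^2


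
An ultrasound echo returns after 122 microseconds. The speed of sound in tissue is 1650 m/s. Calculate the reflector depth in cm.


depth = c * t / 2
t = 122 us = 1.2200e-04 s
depth = 1650 * 1.2200e-04 / 2
depth = 0.10065 m = 10.065 cm


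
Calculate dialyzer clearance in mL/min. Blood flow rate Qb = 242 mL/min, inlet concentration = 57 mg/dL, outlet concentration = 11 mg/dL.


K = Qb * (Cb_in - Cb_out) / Cb_in
K = 242 * (57 - 11) / 57
K = 195.3 mL/min


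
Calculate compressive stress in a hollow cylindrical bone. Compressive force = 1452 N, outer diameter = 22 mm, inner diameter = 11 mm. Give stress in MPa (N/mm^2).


A = pi*(r_o^2 - r_i^2)
r_o = 11 mm, r_i = 5.5 mm
A = 285.1 mm^2
sigma = F/A = 1452 / 285.1
sigma = 5.093 MPa


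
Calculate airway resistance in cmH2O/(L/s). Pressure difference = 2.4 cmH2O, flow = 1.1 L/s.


R = dP / flow
R = 2.4 / 1.1
R = 2.182 cmH2O/(L/s)


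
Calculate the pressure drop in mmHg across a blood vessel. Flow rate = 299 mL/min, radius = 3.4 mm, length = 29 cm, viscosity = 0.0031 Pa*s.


dP = 8*mu*L*Q / (pi*r^4)
Q = 299 mL/min = 4.98333e-06 m^3/s
dP = 85.3697 Pa = 85.3697 / 133.322 mmHg = 0.6403 mmHg


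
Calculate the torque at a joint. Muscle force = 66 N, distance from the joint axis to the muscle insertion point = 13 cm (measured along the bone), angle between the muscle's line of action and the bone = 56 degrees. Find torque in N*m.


Torque = F * d * sin(theta)   (moment arm = d*sin(theta))
d = 13 cm = 0.13 m
Torque = 66 * 0.13 * sin(56)
Torque = 7.113 N*m


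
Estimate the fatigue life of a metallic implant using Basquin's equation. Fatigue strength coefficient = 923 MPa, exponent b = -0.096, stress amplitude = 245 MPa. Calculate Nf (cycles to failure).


sigma_a = sigma_f' * (2Nf)^b
2Nf = (sigma_a/sigma_f')^(1/b)
2Nf = (245/923)^(1/-0.096)
2Nf = 1000854.6
Nf = 5.004e+05


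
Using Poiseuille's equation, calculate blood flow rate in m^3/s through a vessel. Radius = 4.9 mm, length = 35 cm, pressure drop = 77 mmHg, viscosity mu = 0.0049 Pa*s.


Q = pi*r^4*dP / (8*mu*L)
r = 0.0049 m, L = 0.35 m
dP = 77 mmHg = 10265.794 Pa
Q = 0.001355 m^3/s


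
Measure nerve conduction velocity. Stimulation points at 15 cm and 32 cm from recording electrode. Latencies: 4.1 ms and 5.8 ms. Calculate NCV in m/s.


Distance = (32 - 15) / 100 = 0.17 m
dt = (5.8 - 4.1) / 1000 = 0.0017 s
NCV = dist / dt = 100 m/s


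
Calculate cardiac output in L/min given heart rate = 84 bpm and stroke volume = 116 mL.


CO = HR * SV
CO = 84 * 116 / 1000
CO = 9.744 L/min


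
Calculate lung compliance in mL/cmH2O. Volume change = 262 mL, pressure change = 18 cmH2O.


C = dV / dP
C = 262 / 18
C = 14.56 mL/cmH2O


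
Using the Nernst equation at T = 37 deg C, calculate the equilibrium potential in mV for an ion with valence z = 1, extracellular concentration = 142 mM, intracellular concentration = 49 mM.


E = (RT/(zF)) * ln(C_out/C_in)
T = 37 + 273.15 = 310.15 K
E = (8.314 * 310.15 / (1 * 96485)) * ln(142/49)
E = 28.44 mV


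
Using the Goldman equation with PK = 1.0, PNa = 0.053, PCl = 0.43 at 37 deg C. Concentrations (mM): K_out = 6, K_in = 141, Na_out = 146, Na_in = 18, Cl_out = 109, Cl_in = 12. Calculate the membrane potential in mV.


Vm = (RT/F)*ln((PK*Ko + PNa*Nao + PCl*Cli)/(PK*Ki + PNa*Nai + PCl*Clo))
Numer = 18.898, Denom = 188.824
Vm = -61.52 mV


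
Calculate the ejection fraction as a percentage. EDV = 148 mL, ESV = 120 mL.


SV = EDV - ESV = 148 - 120 = 28 mL
EF = SV/EDV * 100 = 28/148 * 100
EF = 18.92%


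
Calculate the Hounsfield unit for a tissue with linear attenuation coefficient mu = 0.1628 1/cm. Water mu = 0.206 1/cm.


HU = ((mu_tissue - mu_water) / mu_water) * 1000
HU = ((0.1628 - 0.206) / 0.206) * 1000
HU = -209.7


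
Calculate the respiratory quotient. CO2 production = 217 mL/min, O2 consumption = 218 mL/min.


RQ = VCO2 / VO2
RQ = 217 / 218
RQ = 0.9954


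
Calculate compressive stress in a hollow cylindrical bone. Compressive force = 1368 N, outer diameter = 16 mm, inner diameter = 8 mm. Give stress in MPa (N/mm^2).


A = pi*(r_o^2 - r_i^2)
r_o = 8 mm, r_i = 4 mm
A = 150.796 mm^2
sigma = F/A = 1368 / 150.796
sigma = 9.072 MPa


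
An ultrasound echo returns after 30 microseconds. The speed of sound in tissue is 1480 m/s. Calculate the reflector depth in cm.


depth = c * t / 2
t = 30 us = 3.0000e-05 s
depth = 1480 * 3.0000e-05 / 2
depth = 0.0222 m = 2.22 cm


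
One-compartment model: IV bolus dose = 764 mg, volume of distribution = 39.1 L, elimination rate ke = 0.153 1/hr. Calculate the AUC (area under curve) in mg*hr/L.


C0 = Dose/Vd = 764/39.1 = 19.5396 mg/L
AUC = C0/ke = 19.5396/0.153
AUC = 127.7 mg*hr/L


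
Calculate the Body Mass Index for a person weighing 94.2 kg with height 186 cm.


BMI = weight / height^2
height = 186 cm = 1.86 m
BMI = 94.2 / 1.86^2
BMI = 27.23 kg/m^2


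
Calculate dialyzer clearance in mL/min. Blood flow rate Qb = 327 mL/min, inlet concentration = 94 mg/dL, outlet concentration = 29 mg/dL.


K = Qb * (Cb_in - Cb_out) / Cb_in
K = 327 * (94 - 29) / 94
K = 226.1 mL/min


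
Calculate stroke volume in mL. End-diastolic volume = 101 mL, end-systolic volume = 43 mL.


SV = EDV - ESV
SV = 101 - 43
SV = 58 mL


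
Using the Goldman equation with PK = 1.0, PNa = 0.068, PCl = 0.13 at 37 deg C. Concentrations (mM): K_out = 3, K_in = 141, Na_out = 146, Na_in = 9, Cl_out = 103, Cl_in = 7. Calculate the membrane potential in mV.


Vm = (RT/F)*ln((PK*Ko + PNa*Nao + PCl*Cli)/(PK*Ki + PNa*Nai + PCl*Clo))
Numer = 13.838, Denom = 155.002
Vm = -64.57 mV


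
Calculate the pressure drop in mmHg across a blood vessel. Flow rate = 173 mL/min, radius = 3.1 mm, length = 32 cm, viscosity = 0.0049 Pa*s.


dP = 8*mu*L*Q / (pi*r^4)
Q = 173 mL/min = 2.88333e-06 m^3/s
dP = 124.662 Pa = 124.662 / 133.322 mmHg = 0.935 mmHg


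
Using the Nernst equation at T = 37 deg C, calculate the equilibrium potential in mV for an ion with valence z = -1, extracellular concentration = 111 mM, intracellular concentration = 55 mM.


E = (RT/(zF)) * ln(C_out/C_in)
T = 37 + 273.15 = 310.15 K
E = (8.314 * 310.15 / (-1 * 96485)) * ln(111/55)
E = -18.77 mV


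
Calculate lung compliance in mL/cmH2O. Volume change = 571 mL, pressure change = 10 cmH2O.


C = dV / dP
C = 571 / 10
C = 57.1 mL/cmH2O


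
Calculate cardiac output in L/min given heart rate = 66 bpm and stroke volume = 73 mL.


CO = HR * SV
CO = 66 * 73 / 1000
CO = 4.818 L/min


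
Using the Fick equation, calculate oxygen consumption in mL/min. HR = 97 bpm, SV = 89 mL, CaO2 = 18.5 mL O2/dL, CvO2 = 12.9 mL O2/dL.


CO = HR*SV = 97*89/1000 = 8.633 L/min
a-v O2 diff = 18.5 - 12.9 = 5.6 mL/dL
VO2 = CO * (CaO2-CvO2) * 10 dL/L
VO2 = 8.633 * 5.6 * 10
VO2 = 483.4 mL/min


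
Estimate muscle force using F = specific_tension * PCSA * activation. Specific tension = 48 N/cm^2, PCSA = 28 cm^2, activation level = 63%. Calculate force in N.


F = sigma * PCSA * activation
F = 48 * 28 * 0.63
F = 846.7 N


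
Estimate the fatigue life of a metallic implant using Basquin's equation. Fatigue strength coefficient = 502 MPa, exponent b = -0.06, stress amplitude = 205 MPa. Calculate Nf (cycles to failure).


sigma_a = sigma_f' * (2Nf)^b
2Nf = (sigma_a/sigma_f')^(1/b)
2Nf = (205/502)^(1/-0.06)
2Nf = 3037369.3
Nf = 1.5187e+06


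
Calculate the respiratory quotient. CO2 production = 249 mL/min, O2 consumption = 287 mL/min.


RQ = VCO2 / VO2
RQ = 249 / 287
RQ = 0.8676


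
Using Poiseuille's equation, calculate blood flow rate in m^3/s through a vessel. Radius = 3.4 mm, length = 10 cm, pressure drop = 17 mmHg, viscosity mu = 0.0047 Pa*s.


Q = pi*r^4*dP / (8*mu*L)
r = 0.0034 m, L = 0.1 m
dP = 17 mmHg = 2266.474 Pa
Q = 2.5306e-04 m^3/s


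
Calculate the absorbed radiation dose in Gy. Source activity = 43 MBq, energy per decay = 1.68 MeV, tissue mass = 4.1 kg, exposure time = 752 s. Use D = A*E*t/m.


A = 43 MBq = 4.3000e+07 Bq
E = 1.68 MeV = 2.69136e-13 J
D = A*E*t/m = 4.3000e+07*2.69136e-13*752/4.1
D = 0.002123 Gy


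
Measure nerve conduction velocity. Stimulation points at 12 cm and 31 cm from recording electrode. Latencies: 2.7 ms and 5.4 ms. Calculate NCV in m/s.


Distance = (31 - 12) / 100 = 0.19 m
dt = (5.4 - 2.7) / 1000 = 0.0027 s
NCV = dist / dt = 70.37 m/s


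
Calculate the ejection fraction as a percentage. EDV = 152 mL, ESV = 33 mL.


SV = EDV - ESV = 152 - 33 = 119 mL
EF = SV/EDV * 100 = 119/152 * 100
EF = 78.29%


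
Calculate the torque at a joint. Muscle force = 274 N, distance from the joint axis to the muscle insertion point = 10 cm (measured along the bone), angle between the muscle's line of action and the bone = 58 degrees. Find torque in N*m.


Torque = F * d * sin(theta)   (moment arm = d*sin(theta))
d = 10 cm = 0.1 m
Torque = 274 * 0.1 * sin(58)
Torque = 23.24 N*m


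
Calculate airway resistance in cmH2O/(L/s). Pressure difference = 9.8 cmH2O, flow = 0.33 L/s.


R = dP / flow
R = 9.8 / 0.33
R = 29.7 cmH2O/(L/s)


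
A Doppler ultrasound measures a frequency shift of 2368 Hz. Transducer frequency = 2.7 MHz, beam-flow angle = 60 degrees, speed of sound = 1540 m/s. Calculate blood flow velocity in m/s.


v = fd * c / (2 * f0 * cos(theta))
v = 2368 * 1540 / (2 * 2.7000e+06 * cos(60))
v = 1.351 m/s


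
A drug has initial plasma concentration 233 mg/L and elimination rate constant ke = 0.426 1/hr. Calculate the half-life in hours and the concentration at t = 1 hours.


t_half = ln(2) / ke = 0.693147 / 0.426 = 1.627 hr
C(t) = C0 * exp(-ke*t) = 233 * exp(-0.426*1)
C(1) = 152.2 mg/L


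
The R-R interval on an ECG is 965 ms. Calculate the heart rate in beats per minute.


HR = 60 / RR_interval(s)
RR = 965 ms = 0.965 s
HR = 60 / 0.965 = 62.18 bpm


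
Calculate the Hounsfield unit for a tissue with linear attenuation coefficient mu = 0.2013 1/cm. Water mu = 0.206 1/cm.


HU = ((mu_tissue - mu_water) / mu_water) * 1000
HU = ((0.2013 - 0.206) / 0.206) * 1000
HU = -22.82


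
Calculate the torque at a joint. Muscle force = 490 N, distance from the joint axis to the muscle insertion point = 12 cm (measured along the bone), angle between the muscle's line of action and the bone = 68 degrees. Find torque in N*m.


Torque = F * d * sin(theta)   (moment arm = d*sin(theta))
d = 12 cm = 0.12 m
Torque = 490 * 0.12 * sin(68)
Torque = 54.52 N*m


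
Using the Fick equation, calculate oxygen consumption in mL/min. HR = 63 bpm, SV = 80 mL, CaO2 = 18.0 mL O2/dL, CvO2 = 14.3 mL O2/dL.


CO = HR*SV = 63*80/1000 = 5.04 L/min
a-v O2 diff = 18.0 - 14.3 = 3.7 mL/dL
VO2 = CO * (CaO2-CvO2) * 10 dL/L
VO2 = 5.04 * 3.7 * 10
VO2 = 186.5 mL/min


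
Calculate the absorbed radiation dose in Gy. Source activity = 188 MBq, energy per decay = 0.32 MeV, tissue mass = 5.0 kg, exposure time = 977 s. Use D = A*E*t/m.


A = 188 MBq = 1.8800e+08 Bq
E = 0.32 MeV = 5.1264e-14 J
D = A*E*t/m = 1.8800e+08*5.1264e-14*977/5.0
D = 0.001883 Gy


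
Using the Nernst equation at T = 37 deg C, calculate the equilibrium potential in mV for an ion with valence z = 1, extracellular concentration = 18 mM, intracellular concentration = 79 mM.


E = (RT/(zF)) * ln(C_out/C_in)
T = 37 + 273.15 = 310.15 K
E = (8.314 * 310.15 / (1 * 96485)) * ln(18/79)
E = -39.53 mV


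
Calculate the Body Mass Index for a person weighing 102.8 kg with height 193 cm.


BMI = weight / height^2
height = 193 cm = 1.93 m
BMI = 102.8 / 1.93^2
BMI = 27.6 kg/m^2


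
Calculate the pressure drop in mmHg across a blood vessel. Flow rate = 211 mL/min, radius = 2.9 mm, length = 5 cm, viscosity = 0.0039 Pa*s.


dP = 8*mu*L*Q / (pi*r^4)
Q = 211 mL/min = 3.51667e-06 m^3/s
dP = 24.6896 Pa = 24.6896 / 133.322 mmHg = 0.1852 mmHg


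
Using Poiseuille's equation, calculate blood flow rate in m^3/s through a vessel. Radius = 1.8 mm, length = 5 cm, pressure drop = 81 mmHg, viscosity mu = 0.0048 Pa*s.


Q = pi*r^4*dP / (8*mu*L)
r = 0.0018 m, L = 0.05 m
dP = 81 mmHg = 10799.082 Pa
Q = 1.8549e-04 m^3/s


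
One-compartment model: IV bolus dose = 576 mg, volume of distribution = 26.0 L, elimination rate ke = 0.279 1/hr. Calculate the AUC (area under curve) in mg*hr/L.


C0 = Dose/Vd = 576/26.0 = 22.1538 mg/L
AUC = C0/ke = 22.1538/0.279
AUC = 79.4 mg*hr/L


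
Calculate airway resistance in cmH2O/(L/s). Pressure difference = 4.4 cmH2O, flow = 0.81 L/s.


R = dP / flow
R = 4.4 / 0.81
R = 5.432 cmH2O/(L/s)


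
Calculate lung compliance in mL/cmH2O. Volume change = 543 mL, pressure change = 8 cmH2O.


C = dV / dP
C = 543 / 8
C = 67.88 mL/cmH2O


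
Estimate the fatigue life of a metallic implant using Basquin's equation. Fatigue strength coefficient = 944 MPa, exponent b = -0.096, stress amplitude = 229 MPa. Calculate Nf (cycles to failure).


sigma_a = sigma_f' * (2Nf)^b
2Nf = (sigma_a/sigma_f')^(1/b)
2Nf = (229/944)^(1/-0.096)
2Nf = 2556654.2
Nf = 1.2783e+06


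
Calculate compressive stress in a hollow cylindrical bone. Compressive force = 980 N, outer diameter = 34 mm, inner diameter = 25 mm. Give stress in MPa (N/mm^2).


A = pi*(r_o^2 - r_i^2)
r_o = 17 mm, r_i = 12.5 mm
A = 417.046 mm^2
sigma = F/A = 980 / 417.046
sigma = 2.35 MPa


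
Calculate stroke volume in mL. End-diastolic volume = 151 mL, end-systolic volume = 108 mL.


SV = EDV - ESV
SV = 151 - 108
SV = 43 mL


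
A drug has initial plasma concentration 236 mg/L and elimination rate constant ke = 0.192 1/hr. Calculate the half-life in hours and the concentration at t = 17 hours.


t_half = ln(2) / ke = 0.693147 / 0.192 = 3.61 hr
C(t) = C0 * exp(-ke*t) = 236 * exp(-0.192*17)
C(17) = 9.023 mg/L


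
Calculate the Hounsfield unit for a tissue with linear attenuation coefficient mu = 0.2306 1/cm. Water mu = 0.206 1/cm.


HU = ((mu_tissue - mu_water) / mu_water) * 1000
HU = ((0.2306 - 0.206) / 0.206) * 1000
HU = 119.4


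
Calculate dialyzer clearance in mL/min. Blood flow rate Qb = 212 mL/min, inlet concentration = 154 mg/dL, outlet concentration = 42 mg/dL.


K = Qb * (Cb_in - Cb_out) / Cb_in
K = 212 * (154 - 42) / 154
K = 154.2 mL/min


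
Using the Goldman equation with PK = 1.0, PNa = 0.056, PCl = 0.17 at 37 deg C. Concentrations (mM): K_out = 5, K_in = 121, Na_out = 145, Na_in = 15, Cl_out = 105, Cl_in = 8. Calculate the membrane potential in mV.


Vm = (RT/F)*ln((PK*Ko + PNa*Nao + PCl*Cli)/(PK*Ki + PNa*Nai + PCl*Clo))
Numer = 14.48, Denom = 139.69
Vm = -60.58 mV


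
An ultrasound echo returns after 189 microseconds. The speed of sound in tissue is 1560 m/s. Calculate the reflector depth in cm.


depth = c * t / 2
t = 189 us = 1.8900e-04 s
depth = 1560 * 1.8900e-04 / 2
depth = 0.14742 m = 14.742 cm


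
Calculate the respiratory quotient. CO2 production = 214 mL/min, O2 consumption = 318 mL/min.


RQ = VCO2 / VO2
RQ = 214 / 318
RQ = 0.673


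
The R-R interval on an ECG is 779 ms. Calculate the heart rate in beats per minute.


HR = 60 / RR_interval(s)
RR = 779 ms = 0.779 s
HR = 60 / 0.779 = 77.02 bpm


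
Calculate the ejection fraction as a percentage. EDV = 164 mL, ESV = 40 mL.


SV = EDV - ESV = 164 - 40 = 124 mL
EF = SV/EDV * 100 = 124/164 * 100
EF = 75.61%


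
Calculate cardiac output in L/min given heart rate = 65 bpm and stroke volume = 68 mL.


CO = HR * SV
CO = 65 * 68 / 1000
CO = 4.42 L/min


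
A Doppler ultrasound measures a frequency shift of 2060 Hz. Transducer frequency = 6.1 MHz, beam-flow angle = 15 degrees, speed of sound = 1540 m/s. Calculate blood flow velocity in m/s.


v = fd * c / (2 * f0 * cos(theta))
v = 2060 * 1540 / (2 * 6.1000e+06 * cos(15))
v = 0.2692 m/s


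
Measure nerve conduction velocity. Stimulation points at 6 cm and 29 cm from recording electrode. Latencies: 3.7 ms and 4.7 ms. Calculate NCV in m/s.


Distance = (29 - 6) / 100 = 0.23 m
dt = (4.7 - 3.7) / 1000 = 0.001 s
NCV = dist / dt = 230 m/s


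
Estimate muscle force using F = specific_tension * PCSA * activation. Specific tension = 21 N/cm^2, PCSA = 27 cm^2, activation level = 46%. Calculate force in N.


F = sigma * PCSA * activation
F = 21 * 27 * 0.46
F = 260.8 N


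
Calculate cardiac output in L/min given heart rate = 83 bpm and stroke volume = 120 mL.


CO = HR * SV
CO = 83 * 120 / 1000
CO = 9.96 L/min


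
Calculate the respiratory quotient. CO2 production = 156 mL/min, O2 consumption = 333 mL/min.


RQ = VCO2 / VO2
RQ = 156 / 333
RQ = 0.4685


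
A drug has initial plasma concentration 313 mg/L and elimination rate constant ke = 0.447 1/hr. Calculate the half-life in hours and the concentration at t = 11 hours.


t_half = ln(2) / ke = 0.693147 / 0.447 = 1.551 hr
C(t) = C0 * exp(-ke*t) = 313 * exp(-0.447*11)
C(11) = 2.291 mg/L


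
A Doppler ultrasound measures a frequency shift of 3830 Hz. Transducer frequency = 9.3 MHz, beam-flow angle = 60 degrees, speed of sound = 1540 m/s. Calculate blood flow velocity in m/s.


v = fd * c / (2 * f0 * cos(theta))
v = 3830 * 1540 / (2 * 9.3000e+06 * cos(60))
v = 0.6342 m/s


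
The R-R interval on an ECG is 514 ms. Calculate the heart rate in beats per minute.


HR = 60 / RR_interval(s)
RR = 514 ms = 0.514 s
HR = 60 / 0.514 = 116.7 bpm


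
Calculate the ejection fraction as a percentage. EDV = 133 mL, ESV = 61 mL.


SV = EDV - ESV = 133 - 61 = 72 mL
EF = SV/EDV * 100 = 72/133 * 100
EF = 54.14%


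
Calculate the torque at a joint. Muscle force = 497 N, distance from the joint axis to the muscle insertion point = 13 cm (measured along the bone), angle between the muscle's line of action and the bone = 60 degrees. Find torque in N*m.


Torque = F * d * sin(theta)   (moment arm = d*sin(theta))
d = 13 cm = 0.13 m
Torque = 497 * 0.13 * sin(60)
Torque = 55.95 N*m


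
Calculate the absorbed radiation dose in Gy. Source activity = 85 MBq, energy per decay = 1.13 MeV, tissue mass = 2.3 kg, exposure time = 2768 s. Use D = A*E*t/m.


A = 85 MBq = 8.5000e+07 Bq
E = 1.13 MeV = 1.81026e-13 J
D = A*E*t/m = 8.5000e+07*1.81026e-13*2768/2.3
D = 0.01852 Gy


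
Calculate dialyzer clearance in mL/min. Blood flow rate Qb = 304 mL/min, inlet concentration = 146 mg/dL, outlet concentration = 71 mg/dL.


K = Qb * (Cb_in - Cb_out) / Cb_in
K = 304 * (146 - 71) / 146
K = 156.2 mL/min


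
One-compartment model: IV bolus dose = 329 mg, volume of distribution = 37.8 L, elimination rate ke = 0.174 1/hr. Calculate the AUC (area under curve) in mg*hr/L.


C0 = Dose/Vd = 329/37.8 = 8.7037 mg/L
AUC = C0/ke = 8.7037/0.174
AUC = 50.02 mg*hr/L


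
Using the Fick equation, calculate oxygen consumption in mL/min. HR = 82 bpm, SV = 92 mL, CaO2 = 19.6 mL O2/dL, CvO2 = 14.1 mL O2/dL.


CO = HR*SV = 82*92/1000 = 7.544 L/min
a-v O2 diff = 19.6 - 14.1 = 5.5 mL/dL
VO2 = CO * (CaO2-CvO2) * 10 dL/L
VO2 = 7.544 * 5.5 * 10
VO2 = 414.9 mL/min


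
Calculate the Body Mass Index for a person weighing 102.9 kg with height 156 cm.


BMI = weight / height^2
height = 156 cm = 1.56 m
BMI = 102.9 / 1.56^2
BMI = 42.28 kg/m^2


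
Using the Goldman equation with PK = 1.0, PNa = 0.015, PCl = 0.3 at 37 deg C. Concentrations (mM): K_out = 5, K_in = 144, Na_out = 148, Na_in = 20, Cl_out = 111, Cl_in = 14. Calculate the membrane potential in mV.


Vm = (RT/F)*ln((PK*Ko + PNa*Nao + PCl*Cli)/(PK*Ki + PNa*Nai + PCl*Clo))
Numer = 11.42, Denom = 177.6
Vm = -73.34 mV


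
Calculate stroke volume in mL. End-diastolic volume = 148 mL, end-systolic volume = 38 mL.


SV = EDV - ESV
SV = 148 - 38
SV = 110 mL


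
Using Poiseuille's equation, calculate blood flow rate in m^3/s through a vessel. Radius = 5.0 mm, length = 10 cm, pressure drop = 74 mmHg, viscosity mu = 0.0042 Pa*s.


Q = pi*r^4*dP / (8*mu*L)
r = 0.005 m, L = 0.1 m
dP = 74 mmHg = 9865.828 Pa
Q = 0.005765 m^3/s


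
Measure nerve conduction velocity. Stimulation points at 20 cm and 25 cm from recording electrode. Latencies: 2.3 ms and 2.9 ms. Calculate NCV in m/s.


Distance = (25 - 20) / 100 = 0.05 m
dt = (2.9 - 2.3) / 1000 = 6.0000e-04 s
NCV = dist / dt = 83.33 m/s


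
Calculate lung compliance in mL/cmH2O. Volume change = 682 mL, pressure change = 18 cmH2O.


C = dV / dP
C = 682 / 18
C = 37.89 mL/cmH2O


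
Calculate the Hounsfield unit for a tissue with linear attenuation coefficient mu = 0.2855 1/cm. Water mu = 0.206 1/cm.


HU = ((mu_tissue - mu_water) / mu_water) * 1000
HU = ((0.2855 - 0.206) / 0.206) * 1000
HU = 385.9


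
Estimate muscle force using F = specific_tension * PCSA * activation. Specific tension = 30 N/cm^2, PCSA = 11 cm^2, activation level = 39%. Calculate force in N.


F = sigma * PCSA * activation
F = 30 * 11 * 0.39
F = 128.7 N


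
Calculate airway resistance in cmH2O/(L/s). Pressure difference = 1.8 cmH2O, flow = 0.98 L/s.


R = dP / flow
R = 1.8 / 0.98
R = 1.837 cmH2O/(L/s)


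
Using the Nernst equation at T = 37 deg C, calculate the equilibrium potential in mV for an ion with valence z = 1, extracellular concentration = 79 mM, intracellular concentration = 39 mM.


E = (RT/(zF)) * ln(C_out/C_in)
T = 37 + 273.15 = 310.15 K
E = (8.314 * 310.15 / (1 * 96485)) * ln(79/39)
E = 18.86 mV


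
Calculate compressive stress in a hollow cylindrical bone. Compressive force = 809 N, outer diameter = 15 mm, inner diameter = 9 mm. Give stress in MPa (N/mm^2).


A = pi*(r_o^2 - r_i^2)
r_o = 7.5 mm, r_i = 4.5 mm
A = 113.097 mm^2
sigma = F/A = 809 / 113.097
sigma = 7.153 MPa


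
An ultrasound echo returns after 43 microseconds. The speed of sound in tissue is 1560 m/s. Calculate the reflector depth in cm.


depth = c * t / 2
t = 43 us = 4.3000e-05 s
depth = 1560 * 4.3000e-05 / 2
depth = 0.03354 m = 3.354 cm


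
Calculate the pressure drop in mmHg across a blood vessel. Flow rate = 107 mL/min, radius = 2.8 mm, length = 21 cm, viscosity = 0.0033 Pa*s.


dP = 8*mu*L*Q / (pi*r^4)
Q = 107 mL/min = 1.78333e-06 m^3/s
dP = 51.2004 Pa = 51.2004 / 133.322 mmHg = 0.384 mmHg


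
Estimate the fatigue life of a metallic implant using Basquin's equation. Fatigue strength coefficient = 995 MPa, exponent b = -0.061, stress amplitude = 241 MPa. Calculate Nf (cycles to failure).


sigma_a = sigma_f' * (2Nf)^b
2Nf = (sigma_a/sigma_f')^(1/b)
2Nf = (241/995)^(1/-0.061)
2Nf = 1.2450333e+10
Nf = 6.2252e+09


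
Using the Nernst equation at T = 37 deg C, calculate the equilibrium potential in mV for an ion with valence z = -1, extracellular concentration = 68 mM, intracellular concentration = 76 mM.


E = (RT/(zF)) * ln(C_out/C_in)
T = 37 + 273.15 = 310.15 K
E = (8.314 * 310.15 / (-1 * 96485)) * ln(68/76)
E = 2.973 mV


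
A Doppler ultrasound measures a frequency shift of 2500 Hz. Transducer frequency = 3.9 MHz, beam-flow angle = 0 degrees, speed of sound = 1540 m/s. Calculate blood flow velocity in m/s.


v = fd * c / (2 * f0 * cos(theta))
v = 2500 * 1540 / (2 * 3.9000e+06 * cos(0))
v = 0.4936 m/s


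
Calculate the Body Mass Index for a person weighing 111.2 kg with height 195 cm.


BMI = weight / height^2
height = 195 cm = 1.95 m
BMI = 111.2 / 1.95^2
BMI = 29.24 kg/m^2


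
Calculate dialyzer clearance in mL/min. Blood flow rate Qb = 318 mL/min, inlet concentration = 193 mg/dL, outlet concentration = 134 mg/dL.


K = Qb * (Cb_in - Cb_out) / Cb_in
K = 318 * (193 - 134) / 193
K = 97.21 mL/min


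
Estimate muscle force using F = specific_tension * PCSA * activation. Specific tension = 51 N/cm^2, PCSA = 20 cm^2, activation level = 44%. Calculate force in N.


F = sigma * PCSA * activation
F = 51 * 20 * 0.44
F = 448.8 N


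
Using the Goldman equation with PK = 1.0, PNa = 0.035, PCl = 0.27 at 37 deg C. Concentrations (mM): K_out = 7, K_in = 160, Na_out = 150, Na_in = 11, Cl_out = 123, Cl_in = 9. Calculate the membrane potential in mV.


Vm = (RT/F)*ln((PK*Ko + PNa*Nao + PCl*Cli)/(PK*Ki + PNa*Nai + PCl*Clo))
Numer = 14.68, Denom = 193.595
Vm = -68.93 mV


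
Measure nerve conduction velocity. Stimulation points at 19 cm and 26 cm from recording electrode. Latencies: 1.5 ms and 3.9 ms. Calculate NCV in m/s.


Distance = (26 - 19) / 100 = 0.07 m
dt = (3.9 - 1.5) / 1000 = 0.0024 s
NCV = dist / dt = 29.17 m/s


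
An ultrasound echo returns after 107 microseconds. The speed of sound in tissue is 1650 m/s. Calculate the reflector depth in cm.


depth = c * t / 2
t = 107 us = 1.0700e-04 s
depth = 1650 * 1.0700e-04 / 2
depth = 0.088275 m = 8.8275 cm


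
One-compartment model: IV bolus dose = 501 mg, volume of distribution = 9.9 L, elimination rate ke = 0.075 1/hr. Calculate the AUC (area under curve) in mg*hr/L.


C0 = Dose/Vd = 501/9.9 = 50.6061 mg/L
AUC = C0/ke = 50.6061/0.075
AUC = 674.7 mg*hr/L


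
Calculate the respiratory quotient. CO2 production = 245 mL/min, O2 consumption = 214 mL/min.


RQ = VCO2 / VO2
RQ = 245 / 214
RQ = 1.145


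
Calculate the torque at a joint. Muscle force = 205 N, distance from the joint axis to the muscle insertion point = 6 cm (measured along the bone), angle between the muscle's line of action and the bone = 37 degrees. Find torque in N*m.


Torque = F * d * sin(theta)   (moment arm = d*sin(theta))
d = 6 cm = 0.06 m
Torque = 205 * 0.06 * sin(37)
Torque = 7.402 N*m


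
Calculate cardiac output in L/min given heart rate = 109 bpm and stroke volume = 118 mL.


CO = HR * SV
CO = 109 * 118 / 1000
CO = 12.86 L/min


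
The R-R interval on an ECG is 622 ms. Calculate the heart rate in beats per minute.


HR = 60 / RR_interval(s)
RR = 622 ms = 0.622 s
HR = 60 / 0.622 = 96.46 bpm


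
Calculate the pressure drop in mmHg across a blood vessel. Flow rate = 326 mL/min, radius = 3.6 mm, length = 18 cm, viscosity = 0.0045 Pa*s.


dP = 8*mu*L*Q / (pi*r^4)
Q = 326 mL/min = 5.43333e-06 m^3/s
dP = 66.7239 Pa = 66.7239 / 133.322 mmHg = 0.5005 mmHg


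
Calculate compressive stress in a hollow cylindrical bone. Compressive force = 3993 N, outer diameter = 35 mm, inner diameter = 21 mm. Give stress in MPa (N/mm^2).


A = pi*(r_o^2 - r_i^2)
r_o = 17.5 mm, r_i = 10.5 mm
A = 615.752 mm^2
sigma = F/A = 3993 / 615.752
sigma = 6.485 MPa


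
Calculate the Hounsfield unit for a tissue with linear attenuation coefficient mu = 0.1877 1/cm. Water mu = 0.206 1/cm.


HU = ((mu_tissue - mu_water) / mu_water) * 1000
HU = ((0.1877 - 0.206) / 0.206) * 1000
HU = -88.83


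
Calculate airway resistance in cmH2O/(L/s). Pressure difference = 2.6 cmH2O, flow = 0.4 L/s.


R = dP / flow
R = 2.6 / 0.4
R = 6.5 cmH2O/(L/s)


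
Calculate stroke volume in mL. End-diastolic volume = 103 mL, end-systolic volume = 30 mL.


SV = EDV - ESV
SV = 103 - 30
SV = 73 mL


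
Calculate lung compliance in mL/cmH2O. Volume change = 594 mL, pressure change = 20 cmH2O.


C = dV / dP
C = 594 / 20
C = 29.7 mL/cmH2O


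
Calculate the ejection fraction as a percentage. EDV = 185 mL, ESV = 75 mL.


SV = EDV - ESV = 185 - 75 = 110 mL
EF = SV/EDV * 100 = 110/185 * 100
EF = 59.46%


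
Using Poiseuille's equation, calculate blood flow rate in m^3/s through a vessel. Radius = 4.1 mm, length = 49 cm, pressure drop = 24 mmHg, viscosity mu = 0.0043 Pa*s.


Q = pi*r^4*dP / (8*mu*L)
r = 0.0041 m, L = 0.49 m
dP = 24 mmHg = 3199.728 Pa
Q = 1.6852e-04 m^3/s


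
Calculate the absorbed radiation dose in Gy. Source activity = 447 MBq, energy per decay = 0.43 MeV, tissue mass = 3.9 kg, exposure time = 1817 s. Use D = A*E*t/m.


A = 447 MBq = 4.4700e+08 Bq
E = 0.43 MeV = 6.8886e-14 J
D = A*E*t/m = 4.4700e+08*6.8886e-14*1817/3.9
D = 0.01435 Gy


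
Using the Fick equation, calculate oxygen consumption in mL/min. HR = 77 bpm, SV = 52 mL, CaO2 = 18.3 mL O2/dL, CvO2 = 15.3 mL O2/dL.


CO = HR*SV = 77*52/1000 = 4.004 L/min
a-v O2 diff = 18.3 - 15.3 = 3 mL/dL
VO2 = CO * (CaO2-CvO2) * 10 dL/L
VO2 = 4.004 * 3 * 10
VO2 = 120.1 mL/min


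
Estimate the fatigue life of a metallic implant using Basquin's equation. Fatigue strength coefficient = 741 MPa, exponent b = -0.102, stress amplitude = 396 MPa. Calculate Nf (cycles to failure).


sigma_a = sigma_f' * (2Nf)^b
2Nf = (sigma_a/sigma_f')^(1/b)
2Nf = (396/741)^(1/-0.102)
2Nf = 465.44971
Nf = 232.7


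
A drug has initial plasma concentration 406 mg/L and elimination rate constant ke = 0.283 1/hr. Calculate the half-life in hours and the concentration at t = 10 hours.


t_half = ln(2) / ke = 0.693147 / 0.283 = 2.449 hr
C(t) = C0 * exp(-ke*t) = 406 * exp(-0.283*10)
C(10) = 23.96 mg/L


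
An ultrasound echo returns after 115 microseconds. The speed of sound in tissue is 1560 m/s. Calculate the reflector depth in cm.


depth = c * t / 2
t = 115 us = 1.1500e-04 s
depth = 1560 * 1.1500e-04 / 2
depth = 0.0897 m = 8.97 cm
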